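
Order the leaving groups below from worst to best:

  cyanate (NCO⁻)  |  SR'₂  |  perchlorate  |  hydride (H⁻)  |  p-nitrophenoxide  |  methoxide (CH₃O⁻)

hydride (H⁻) < methoxide (CH₃O⁻) < p-nitrophenoxide < cyanate (NCO⁻) < SR'₂ < perchlorate

The more stable X⁻ (or X) is on its own — i.e. the weaker a base it is — the better a leaving group it makes.
perchlorate: pKₐ(HClO₄) ≈ -10
SR'₂: pKₐ(R'₂SH⁺) ≈ -7
cyanate (NCO⁻): pKₐ(HOCN) ≈ 3.5
p-nitrophenoxide: pKₐ(p-nitrophenol) ≈ 7.2
methoxide (CH₃O⁻): pKₐ(CH₃OH) ≈ 15.5
hydride (H⁻): pKₐ(H₂) ≈ 36
Reversing gives the worst-to-best order requested.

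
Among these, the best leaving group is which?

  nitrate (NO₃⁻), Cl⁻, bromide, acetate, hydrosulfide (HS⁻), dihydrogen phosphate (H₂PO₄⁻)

bromide

Leaving-group ability tracks the stability of the departed species; conjugate-acid pKₐ is the usual yardstick (lower pKₐ → better LG).
bromide: pKₐ(HBr) ≈ -9
Cl⁻: pKₐ(HCl) ≈ -7
nitrate (NO₃⁻): pKₐ(HNO₃) ≈ -1.3
dihydrogen phosphate (H₂PO₄⁻): pKₐ(H₃PO₄) ≈ 2.1
acetate: pKₐ(CH₃COOH) ≈ 4.8
hydrosulfide (HS⁻): pKₐ(H₂S) ≈ 7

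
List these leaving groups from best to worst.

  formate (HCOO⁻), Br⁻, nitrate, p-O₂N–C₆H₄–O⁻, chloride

Rank by basicity of the departing species: weakest base leaves most easily.
Br⁻: pKₐ(HBr) ≈ -9
chloride: pKₐ(HCl) ≈ -7 — moderately weak base
nitrate: pKₐ(HNO₃) ≈ -1.3
formate (HCOO⁻): pKₐ(HCOOH) ≈ 3.8 — resonance-stabilised carboxylate
p-O₂N–C₆H₄–O⁻: pKₐ(p-nitrophenol) ≈ 7.2

Br⁻ > chloride > nitrate > formate (HCOO⁻) > p-O₂N–C₆H₄–O⁻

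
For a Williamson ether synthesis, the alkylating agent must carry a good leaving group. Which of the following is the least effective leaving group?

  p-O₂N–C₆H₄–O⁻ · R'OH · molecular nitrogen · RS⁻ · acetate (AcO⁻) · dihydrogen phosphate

molecular nitrogen: no meaningful conjugate acid; N₂ departs as an exceptionally stable neutral molecule
R'OH: pKₐ(R'OH₂⁺) ≈ -2.4
dihydrogen phosphate: pKₐ(H₃PO₄) ≈ 2.1
acetate (AcO⁻): pKₐ(CH₃COOH) ≈ 4.8
p-O₂N–C₆H₄–O⁻: pKₐ(p-nitrophenol) ≈ 7.2
RS⁻: pKₐ(RSH (a thiol)) ≈ 10.5

RS⁻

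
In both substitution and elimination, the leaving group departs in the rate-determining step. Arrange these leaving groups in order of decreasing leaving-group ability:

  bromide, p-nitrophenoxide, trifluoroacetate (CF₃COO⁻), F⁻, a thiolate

bromide > trifluoroacetate (CF₃COO⁻) > F⁻ > p-nitrophenoxide > a thiolate

A good leaving group is a weak base: the lower the pKₐ of its conjugate acid, the more readily it departs.
bromide: pKₐ(HBr) ≈ -9
trifluoroacetate (CF₃COO⁻): pKₐ(CF₃COOH) ≈ 0.2
F⁻: pKₐ(HF) ≈ 3.2
p-nitrophenoxide: pKₐ(p-nitrophenol) ≈ 7.2
a thiolate: pKₐ(RSH (a thiol)) ≈ 10.5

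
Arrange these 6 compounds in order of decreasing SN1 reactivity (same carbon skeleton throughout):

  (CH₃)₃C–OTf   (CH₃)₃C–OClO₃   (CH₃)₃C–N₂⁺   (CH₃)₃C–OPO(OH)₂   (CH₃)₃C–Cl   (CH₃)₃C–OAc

Same R in every case — rank the leaving groups.
Leaving-group ability tracks the stability of the departed species; conjugate-acid pKₐ is the usual yardstick (lower pKₐ → better LG).
(CH₃)₃C–N₂⁺ loses N₂: no meaningful conjugate acid; N₂ departs as an exceptionally stable neutral molecule
(CH₃)₃C–OTf loses OTf⁻: pKₐ(CF₃SO₃H (triflic acid)) ≈ -14
(CH₃)₃C–OClO₃ loses ClO₄⁻: pKₐ(HClO₄) ≈ -10
(CH₃)₃C–Cl loses Cl⁻: pKₐ(HCl) ≈ -7
(CH₃)₃C–OPO(OH)₂ loses H₂PO₄⁻: pKₐ(H₃PO₄) ≈ 2.1
(CH₃)₃C–OAc loses AcO⁻: pKₐ(CH₃COOH) ≈ 4.8

(CH₃)₃C–N₂⁺ > (CH₃)₃C–OTf > (CH₃)₃C–OClO₃ > (CH₃)₃C–Cl > (CH₃)₃C–OPO(OH)₂ > (CH₃)₃C–OAc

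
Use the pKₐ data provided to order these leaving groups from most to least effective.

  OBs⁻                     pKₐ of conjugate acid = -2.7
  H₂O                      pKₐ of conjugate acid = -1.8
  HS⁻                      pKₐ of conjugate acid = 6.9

Lower conjugate-acid pKₐ ⇒ weaker base ⇒ better leaving group.
Sorting by the given values: OBs⁻ (-2.7), H₂O (-1.8), HS⁻ (6.9).

OBs⁻ > H₂O > HS⁻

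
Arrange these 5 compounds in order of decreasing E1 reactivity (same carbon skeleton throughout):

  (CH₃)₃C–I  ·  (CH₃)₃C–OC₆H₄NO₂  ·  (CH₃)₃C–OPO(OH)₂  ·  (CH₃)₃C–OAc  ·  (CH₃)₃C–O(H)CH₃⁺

Identical carbon frameworks mean the comparison reduces to leaving-group quality.
The more stable X⁻ (or X) is on its own — i.e. the weaker a base it is — the better a leaving group it makes.
(CH₃)₃C–I loses I⁻: pKₐ(HI) ≈ -10
(CH₃)₃C–O(H)CH₃⁺ loses R'OH: pKₐ(R'OH₂⁺) ≈ -2.4
(CH₃)₃C–OPO(OH)₂ loses H₂PO₄⁻: pKₐ(H₃PO₄) ≈ 2.1
(CH₃)₃C–OAc loses AcO⁻: pKₐ(CH₃COOH) ≈ 4.8
(CH₃)₃C–OC₆H₄NO₂ loses p-O₂N–C₆H₄–O⁻: pKₐ(p-nitrophenol) ≈ 7.2

(CH₃)₃C–I > (CH₃)₃C–O(H)CH₃⁺ > (CH₃)₃C–OPO(OH)₂ > (CH₃)₃C–OAc > (CH₃)₃C–OC₆H₄NO₂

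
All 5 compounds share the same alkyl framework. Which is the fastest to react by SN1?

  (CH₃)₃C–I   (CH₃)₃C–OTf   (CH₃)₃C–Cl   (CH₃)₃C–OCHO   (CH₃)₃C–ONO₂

(CH₃)₃C–OTf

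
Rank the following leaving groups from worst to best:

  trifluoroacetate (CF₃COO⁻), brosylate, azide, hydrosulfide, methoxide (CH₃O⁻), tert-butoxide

The more stable X⁻ (or X) is on its own — i.e. the weaker a base it is — the better a leaving group it makes.
brosylate: pKₐ(p-BrC₆H₄SO₃H) ≈ -2.8
trifluoroacetate (CF₃COO⁻): pKₐ(CF₃COOH) ≈ 0.2
azide: pKₐ(HN₃) ≈ 4.7
hydrosulfide: pKₐ(H₂S) ≈ 7
methoxide (CH₃O⁻): pKₐ(CH₃OH) ≈ 15.5
tert-butoxide: pKₐ(t-BuOH) ≈ 18
Listed from poorest to best leaving group as asked.

tert-butoxide < methoxide (CH₃O⁻) < hydrosulfide < azide < trifluoroacetate (CF₃COO⁻) < brosylate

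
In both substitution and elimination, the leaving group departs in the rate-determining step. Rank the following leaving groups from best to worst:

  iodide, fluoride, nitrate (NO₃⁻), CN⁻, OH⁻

The more stable X⁻ (or X) is on its own — i.e. the weaker a base it is — the better a leaving group it makes.
iodide: pKₐ(HI) ≈ -10 — large, highly polarisable; very weak base
nitrate (NO₃⁻): pKₐ(HNO₃) ≈ -1.3 — resonance-delocalised over three oxygens
fluoride: pKₐ(HF) ≈ 3.2 — small and strongly basic; the poor halide leaving group
CN⁻: pKₐ(HCN) ≈ 9.2 — sp carbon stabilises the charge somewhat, but still a poor LG
OH⁻: pKₐ(H₂O) ≈ 15.7 — strong base; essentially never leaves without prior activation

iodide > nitrate (NO₃⁻) > fluoride > CN⁻ > OH⁻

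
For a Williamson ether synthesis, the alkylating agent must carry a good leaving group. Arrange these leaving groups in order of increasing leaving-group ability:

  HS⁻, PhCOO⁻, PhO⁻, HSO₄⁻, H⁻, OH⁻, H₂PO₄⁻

H⁻ < OH⁻ < PhO⁻ < HS⁻ < PhCOO⁻ < H₂PO₄⁻ < HSO₄⁻

HSO₄⁻: pKₐ(H₂SO₄) ≈ -3 — conjugate base of a strong mineral acid
H₂PO₄⁻: pKₐ(H₃PO₄) ≈ 2.1 — moderate base; biological leaving group after further activation
PhCOO⁻: pKₐ(C₆H₅COOH) ≈ 4.2
HS⁻: pKₐ(H₂S) ≈ 7 — larger and more polarisable than the oxygen analogue
PhO⁻: pKₐ(C₆H₅OH (phenol)) ≈ 10 — resonance into the ring helps, but still a poor LG
OH⁻: pKₐ(H₂O) ≈ 15.7
H⁻: pKₐ(H₂) ≈ 36
Listed from poorest to best leaving group as asked.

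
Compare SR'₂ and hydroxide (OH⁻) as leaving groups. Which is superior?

SR'₂ is the better leaving group.
pKₐ(R'₂SH⁺) ≈ -7 versus pKₐ(H₂O) ≈ 15.7: SR'₂ is the much weaker base.
Neutral; leaves from a sulfonium salt (R–SR'₂⁺).

SR'₂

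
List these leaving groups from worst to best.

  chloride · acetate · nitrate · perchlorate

acetate < nitrate < chloride < perchlorate

The more stable X⁻ (or X) is on its own — i.e. the weaker a base it is — the better a leaving group it makes.
perchlorate: pKₐ(HClO₄) ≈ -10
chloride: pKₐ(HCl) ≈ -7
nitrate: pKₐ(HNO₃) ≈ -1.3
acetate: pKₐ(CH₃COOH) ≈ 4.8
Reversing gives the worst-to-best order requested.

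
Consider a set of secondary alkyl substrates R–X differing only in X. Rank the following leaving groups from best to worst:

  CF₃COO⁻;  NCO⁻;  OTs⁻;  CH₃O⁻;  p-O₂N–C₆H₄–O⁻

OTs⁻ > CF₃COO⁻ > NCO⁻ > p-O₂N–C₆H₄–O⁻ > CH₃O⁻

OTs⁻: pKₐ(p-CH₃C₆H₄SO₃H (TsOH)) ≈ -2.8 — resonance-delocalised arenesulfonate
CF₃COO⁻: pKₐ(CF₃COOH) ≈ 0.2
NCO⁻: pKₐ(HOCN) ≈ 3.5 — resonance between N and O
p-O₂N–C₆H₄–O⁻: pKₐ(p-nitrophenol) ≈ 7.2 — nitro group delocalises the charge; the classic chromogenic LG
CH₃O⁻: pKₐ(CH₃OH) ≈ 15.5 — strong base; alkoxides do not leave unassisted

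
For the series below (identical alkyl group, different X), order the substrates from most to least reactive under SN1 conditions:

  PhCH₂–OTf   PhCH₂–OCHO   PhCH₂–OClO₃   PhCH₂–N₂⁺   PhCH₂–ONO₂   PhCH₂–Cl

PhCH₂–N₂⁺ > PhCH₂–OTf > PhCH₂–OClO₃ > PhCH₂–Cl > PhCH₂–ONO₂ > PhCH₂–OCHO

Same R in every case — rank the leaving groups.
Rank by basicity of the departing species: weakest base leaves most easily.
PhCH₂–N₂⁺ loses N₂: no meaningful conjugate acid; N₂ departs as an exceptionally stable neutral molecule
PhCH₂–OTf loses OTf⁻: pKₐ(CF₃SO₃H (triflic acid)) ≈ -14
PhCH₂–OClO₃ loses ClO₄⁻: pKₐ(HClO₄) ≈ -10
PhCH₂–Cl loses Cl⁻: pKₐ(HCl) ≈ -7
PhCH₂–ONO₂ loses NO₃⁻: pKₐ(HNO₃) ≈ -1.3
PhCH₂–OCHO loses HCOO⁻: pKₐ(HCOOH) ≈ 3.8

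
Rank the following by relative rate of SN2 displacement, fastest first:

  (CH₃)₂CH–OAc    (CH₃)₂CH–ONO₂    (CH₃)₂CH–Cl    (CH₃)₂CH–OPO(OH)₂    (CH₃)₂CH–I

(CH₃)₂CH–I > (CH₃)₂CH–Cl > (CH₃)₂CH–ONO₂ > (CH₃)₂CH–OPO(OH)₂ > (CH₃)₂CH–OAc

Same R in every case — rank the leaving groups.
Leaving-group ability tracks the stability of the departed species; conjugate-acid pKₐ is the usual yardstick (lower pKₐ → better LG).
(CH₃)₂CH–I loses I⁻: pKₐ(HI) ≈ -10
(CH₃)₂CH–Cl loses Cl⁻: pKₐ(HCl) ≈ -7
(CH₃)₂CH–ONO₂ loses NO₃⁻: pKₐ(HNO₃) ≈ -1.3
(CH₃)₂CH–OPO(OH)₂ loses H₂PO₄⁻: pKₐ(H₃PO₄) ≈ 2.1
(CH₃)₂CH–OAc loses AcO⁻: pKₐ(CH₃COOH) ≈ 4.8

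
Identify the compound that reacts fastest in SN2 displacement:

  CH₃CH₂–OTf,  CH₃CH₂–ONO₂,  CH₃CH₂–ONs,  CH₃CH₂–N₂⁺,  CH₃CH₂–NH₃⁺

CH₃CH₂–N₂⁺

Same R in every case — rank the leaving groups.
Leaving-group ability tracks the stability of the departed species; conjugate-acid pKₐ is the usual yardstick (lower pKₐ → better LG).
CH₃CH₂–N₂⁺ loses N₂: no meaningful conjugate acid; N₂ departs as an exceptionally stable neutral molecule
CH₃CH₂–OTf loses OTf⁻: pKₐ(CF₃SO₃H (triflic acid)) ≈ -14
CH₃CH₂–ONs loses ONs⁻: pKₐ(p-O₂NC₆H₄SO₃H) ≈ -3.5
CH₃CH₂–ONO₂ loses NO₃⁻: pKₐ(HNO₃) ≈ -1.3
CH₃CH₂–NH₃⁺ loses NH₃: pKₐ(NH₄⁺) ≈ 9.2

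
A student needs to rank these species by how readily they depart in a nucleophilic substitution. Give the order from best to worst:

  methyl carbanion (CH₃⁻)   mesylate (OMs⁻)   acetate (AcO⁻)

mesylate (OMs⁻) > acetate (AcO⁻) > methyl carbanion (CH₃⁻)

Rank by basicity of the departing species: weakest base leaves most easily.
mesylate (OMs⁻): pKₐ(CH₃SO₃H (MsOH)) ≈ -1.9
acetate (AcO⁻): pKₐ(CH₃COOH) ≈ 4.8
methyl carbanion (CH₃⁻): pKₐ(CH₄) ≈ 48 — unstabilised carbanion; the worst conceivable leaving group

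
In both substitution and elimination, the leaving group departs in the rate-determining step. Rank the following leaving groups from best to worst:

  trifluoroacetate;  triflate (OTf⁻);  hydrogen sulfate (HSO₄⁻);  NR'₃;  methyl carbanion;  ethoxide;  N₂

N₂ > triflate (OTf⁻) > hydrogen sulfate (HSO₄⁻) > trifluoroacetate > NR'₃ > ethoxide > methyl carbanion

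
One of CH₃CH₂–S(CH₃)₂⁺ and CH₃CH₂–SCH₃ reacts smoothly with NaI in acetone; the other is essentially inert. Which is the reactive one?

CH₃CH₂–S(CH₃)₂⁺

From CH₃CH₂–SCH₃ the departing group would be RS⁻ (pKₐ(RSH (a thiol)) ≈ 10.5). Moderately basic; rarely leaves without activation.
From CH₃CH₂–S(CH₃)₂⁺ the leaving group is SR'₂ (pKₐ(R'₂SH⁺) ≈ -7). Neutral; leaves from a sulfonium salt (R–SR'₂⁺).
(In practice CH₃CH₂–S(CH₃)₂⁺ is made from CH₃CH₂–SCH₃ by S-methylation with CH₃I, allowing neutral dimethyl sulfide, rather than methanethiolate, to depart.)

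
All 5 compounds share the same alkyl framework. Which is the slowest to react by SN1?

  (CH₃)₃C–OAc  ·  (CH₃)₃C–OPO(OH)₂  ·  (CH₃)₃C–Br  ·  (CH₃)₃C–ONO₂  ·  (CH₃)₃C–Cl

(CH₃)₃C–OAc

With the same alkyl group throughout, only the leaving group differentiates the rates.
Rank by basicity of the departing species: weakest base leaves most easily.
(CH₃)₃C–Br loses Br⁻: pKₐ(HBr) ≈ -9
(CH₃)₃C–Cl loses Cl⁻: pKₐ(HCl) ≈ -7
(CH₃)₃C–ONO₂ loses NO₃⁻: pKₐ(HNO₃) ≈ -1.3
(CH₃)₃C–OPO(OH)₂ loses H₂PO₄⁻: pKₐ(H₃PO₄) ≈ 2.1
(CH₃)₃C–OAc loses AcO⁻: pKₐ(CH₃COOH) ≈ 4.8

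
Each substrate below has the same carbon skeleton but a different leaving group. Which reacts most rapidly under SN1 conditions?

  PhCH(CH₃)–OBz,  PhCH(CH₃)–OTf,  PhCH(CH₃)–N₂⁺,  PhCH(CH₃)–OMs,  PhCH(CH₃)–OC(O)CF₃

PhCH(CH₃)–N₂⁺

The skeletons are identical, so relative rate is governed entirely by leaving-group ability.
A good leaving group is a weak base: the lower the pKₐ of its conjugate acid, the more readily it departs.
PhCH(CH₃)–N₂⁺ loses N₂: no meaningful conjugate acid; N₂ departs as an exceptionally stable neutral molecule
PhCH(CH₃)–OTf loses OTf⁻: pKₐ(CF₃SO₃H (triflic acid)) ≈ -14
PhCH(CH₃)–OMs loses OMs⁻: pKₐ(CH₃SO₃H (MsOH)) ≈ -1.9
PhCH(CH₃)–OC(O)CF₃ loses CF₃COO⁻: pKₐ(CF₃COOH) ≈ 0.2
PhCH(CH₃)–OBz loses PhCOO⁻: pKₐ(C₆H₅COOH) ≈ 4.2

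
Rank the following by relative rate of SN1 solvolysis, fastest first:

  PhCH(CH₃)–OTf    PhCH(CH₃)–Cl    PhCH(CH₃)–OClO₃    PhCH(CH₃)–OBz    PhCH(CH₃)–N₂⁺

Same R in every case — rank the leaving groups.
The more stable X⁻ (or X) is on its own — i.e. the weaker a base it is — the better a leaving group it makes.
PhCH(CH₃)–N₂⁺ loses N₂: no meaningful conjugate acid; N₂ departs as an exceptionally stable neutral molecule
PhCH(CH₃)–OTf loses OTf⁻: pKₐ(CF₃SO₃H (triflic acid)) ≈ -14
PhCH(CH₃)–OClO₃ loses ClO₄⁻: pKₐ(HClO₄) ≈ -10
PhCH(CH₃)–Cl loses Cl⁻: pKₐ(HCl) ≈ -7
PhCH(CH₃)–OBz loses PhCOO⁻: pKₐ(C₆H₅COOH) ≈ 4.2

PhCH(CH₃)–N₂⁺ > PhCH(CH₃)–OTf > PhCH(CH₃)–OClO₃ > PhCH(CH₃)–Cl > PhCH(CH₃)–OBz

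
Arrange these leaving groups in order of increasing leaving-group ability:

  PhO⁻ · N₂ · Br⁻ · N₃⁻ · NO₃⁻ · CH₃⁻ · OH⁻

Rank by basicity of the departing species: weakest base leaves most easily.
N₂: no meaningful conjugate acid; N₂ departs as an exceptionally stable neutral molecule
Br⁻: pKₐ(HBr) ≈ -9 — weak base; good leaving group
NO₃⁻: pKₐ(HNO₃) ≈ -1.3 — resonance-delocalised over three oxygens
N₃⁻: pKₐ(HN₃) ≈ 4.7 — linear, resonance-stabilised
PhO⁻: pKₐ(C₆H₅OH (phenol)) ≈ 10 — resonance into the ring helps, but still a poor LG
OH⁻: pKₐ(H₂O) ≈ 15.7 — strong base; essentially never leaves without prior activation
CH₃⁻: pKₐ(CH₄) ≈ 48
Listed from poorest to best leaving group as asked.

CH₃⁻ < OH⁻ < PhO⁻ < N₃⁻ < NO₃⁻ < Br⁻ < N₂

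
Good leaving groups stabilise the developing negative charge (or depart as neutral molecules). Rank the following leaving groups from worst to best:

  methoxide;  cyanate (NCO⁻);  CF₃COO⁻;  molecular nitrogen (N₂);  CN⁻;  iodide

Rank by basicity of the departing species: weakest base leaves most easily.
molecular nitrogen (N₂): no meaningful conjugate acid; N₂ departs as an exceptionally stable neutral molecule
iodide: pKₐ(HI) ≈ -10
CF₃COO⁻: pKₐ(CF₃COOH) ≈ 0.2
cyanate (NCO⁻): pKₐ(HOCN) ≈ 3.5
CN⁻: pKₐ(HCN) ≈ 9.2
methoxide: pKₐ(CH₃OH) ≈ 15.5
Listed from poorest to best leaving group as asked.

methoxide < CN⁻ < cyanate (NCO⁻) < CF₃COO⁻ < iodide < molecular nitrogen (N₂)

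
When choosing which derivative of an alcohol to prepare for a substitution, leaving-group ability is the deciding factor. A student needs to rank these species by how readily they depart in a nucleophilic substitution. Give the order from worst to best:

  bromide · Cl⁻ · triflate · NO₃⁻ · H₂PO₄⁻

H₂PO₄⁻ < NO₃⁻ < Cl⁻ < bromide < triflate

triflate: pKₐ(CF₃SO₃H (triflic acid)) ≈ -14
bromide: pKₐ(HBr) ≈ -9
Cl⁻: pKₐ(HCl) ≈ -7
NO₃⁻: pKₐ(HNO₃) ≈ -1.3
H₂PO₄⁻: pKₐ(H₃PO₄) ≈ 2.1
The question asks for worst first, so the sequence is read in increasing leaving-group ability.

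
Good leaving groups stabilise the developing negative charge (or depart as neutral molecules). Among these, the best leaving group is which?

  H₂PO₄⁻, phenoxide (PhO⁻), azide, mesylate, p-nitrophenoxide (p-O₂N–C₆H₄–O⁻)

mesylate

Leaving-group ability tracks the stability of the departed species; conjugate-acid pKₐ is the usual yardstick (lower pKₐ → better LG).
mesylate: pKₐ(CH₃SO₃H (MsOH)) ≈ -1.9
H₂PO₄⁻: pKₐ(H₃PO₄) ≈ 2.1
azide: pKₐ(HN₃) ≈ 4.7
p-nitrophenoxide (p-O₂N–C₆H₄–O⁻): pKₐ(p-nitrophenol) ≈ 7.2
phenoxide (PhO⁻): pKₐ(C₆H₅OH (phenol)) ≈ 10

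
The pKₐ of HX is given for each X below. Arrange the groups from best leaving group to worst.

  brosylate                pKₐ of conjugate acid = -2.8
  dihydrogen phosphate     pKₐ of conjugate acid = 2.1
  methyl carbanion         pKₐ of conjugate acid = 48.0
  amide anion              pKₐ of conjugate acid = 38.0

Lower conjugate-acid pKₐ ⇒ weaker base ⇒ better leaving group.
Sorting by the given values: brosylate (-2.8), dihydrogen phosphate (2.1), amide anion (38.0), methyl carbanion (48.0).

brosylate > dihydrogen phosphate > amide anion > methyl carbanion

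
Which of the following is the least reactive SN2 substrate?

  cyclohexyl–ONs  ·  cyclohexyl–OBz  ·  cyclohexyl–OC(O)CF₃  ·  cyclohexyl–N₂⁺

Identical carbon frameworks mean the comparison reduces to leaving-group quality.
Rank by basicity of the departing species: weakest base leaves most easily.
cyclohexyl–N₂⁺ loses N₂: no meaningful conjugate acid; N₂ departs as an exceptionally stable neutral molecule
cyclohexyl–ONs loses ONs⁻: pKₐ(p-O₂NC₆H₄SO₃H) ≈ -3.5
cyclohexyl–OC(O)CF₃ loses CF₃COO⁻: pKₐ(CF₃COOH) ≈ 0.2
cyclohexyl–OBz loses PhCOO⁻: pKₐ(C₆H₅COOH) ≈ 4.2

cyclohexyl–OBz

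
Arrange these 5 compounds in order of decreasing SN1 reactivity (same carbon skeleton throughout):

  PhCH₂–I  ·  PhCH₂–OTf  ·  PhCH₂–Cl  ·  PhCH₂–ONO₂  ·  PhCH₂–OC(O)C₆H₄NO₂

PhCH₂–OTf > PhCH₂–I > PhCH₂–Cl > PhCH₂–ONO₂ > PhCH₂–OC(O)C₆H₄NO₂

With the same alkyl group throughout, only the leaving group differentiates the rates.
The more stable X⁻ (or X) is on its own — i.e. the weaker a base it is — the better a leaving group it makes.
PhCH₂–OTf loses OTf⁻: pKₐ(CF₃SO₃H (triflic acid)) ≈ -14
PhCH₂–I loses I⁻: pKₐ(HI) ≈ -10
PhCH₂–Cl loses Cl⁻: pKₐ(HCl) ≈ -7
PhCH₂–ONO₂ loses NO₃⁻: pKₐ(HNO₃) ≈ -1.3
PhCH₂–OC(O)C₆H₄NO₂ loses p-O₂N–C₆H₄–COO⁻: pKₐ(p-nitrobenzoic acid) ≈ 3.4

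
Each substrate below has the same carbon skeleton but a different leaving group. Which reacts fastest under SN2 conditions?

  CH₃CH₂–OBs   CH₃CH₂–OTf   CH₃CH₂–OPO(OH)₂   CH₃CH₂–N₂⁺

CH₃CH₂–N₂⁺

The skeletons are identical, so relative rate is governed entirely by leaving-group ability.
The more stable X⁻ (or X) is on its own — i.e. the weaker a base it is — the better a leaving group it makes.
CH₃CH₂–N₂⁺ loses N₂: no meaningful conjugate acid; N₂ departs as an exceptionally stable neutral molecule
CH₃CH₂–OTf loses OTf⁻: pKₐ(CF₃SO₃H (triflic acid)) ≈ -14
CH₃CH₂–OBs loses OBs⁻: pKₐ(p-BrC₆H₄SO₃H) ≈ -2.8
CH₃CH₂–OPO(OH)₂ loses H₂PO₄⁻: pKₐ(H₃PO₄) ≈ 2.1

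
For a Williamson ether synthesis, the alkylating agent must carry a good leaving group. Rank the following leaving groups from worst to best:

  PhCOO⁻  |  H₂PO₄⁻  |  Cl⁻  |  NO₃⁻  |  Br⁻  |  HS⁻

A good leaving group is a weak base: the lower the pKₐ of its conjugate acid, the more readily it departs.
Br⁻: pKₐ(HBr) ≈ -9
Cl⁻: pKₐ(HCl) ≈ -7
NO₃⁻: pKₐ(HNO₃) ≈ -1.3
H₂PO₄⁻: pKₐ(H₃PO₄) ≈ 2.1
PhCOO⁻: pKₐ(C₆H₅COOH) ≈ 4.2
HS⁻: pKₐ(H₂S) ≈ 7
Listed from poorest to best leaving group as asked.

HS⁻ < PhCOO⁻ < H₂PO₄⁻ < NO₃⁻ < Cl⁻ < Br⁻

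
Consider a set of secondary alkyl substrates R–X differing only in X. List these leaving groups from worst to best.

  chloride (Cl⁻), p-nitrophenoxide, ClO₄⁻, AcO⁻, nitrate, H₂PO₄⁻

Leaving-group ability tracks the stability of the departed species; conjugate-acid pKₐ is the usual yardstick (lower pKₐ → better LG).
ClO₄⁻: pKₐ(HClO₄) ≈ -10
chloride (Cl⁻): pKₐ(HCl) ≈ -7 — moderately weak base
nitrate: pKₐ(HNO₃) ≈ -1.3 — resonance-delocalised over three oxygens
H₂PO₄⁻: pKₐ(H₃PO₄) ≈ 2.1
AcO⁻: pKₐ(CH₃COOH) ≈ 4.8 — resonance-stabilised but still a weak base
p-nitrophenoxide: pKₐ(p-nitrophenol) ≈ 7.2 — nitro group delocalises the charge; the classic chromogenic LG
Reversing gives the worst-to-best order requested.

p-nitrophenoxide < AcO⁻ < H₂PO₄⁻ < nitrate < chloride (Cl⁻) < ClO₄⁻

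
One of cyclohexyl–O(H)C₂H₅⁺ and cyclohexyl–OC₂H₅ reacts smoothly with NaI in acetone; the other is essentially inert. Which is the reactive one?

cyclohexyl–O(H)C₂H₅⁺

From cyclohexyl–OC₂H₅ the departing group would be CH₃CH₂O⁻ (pKₐ(CH₃CH₂OH) ≈ 16). Strong base; alkoxides do not leave unassisted.
From cyclohexyl–O(H)C₂H₅⁺ the leaving group is R'OH (pKₐ(R'OH₂⁺) ≈ -2.4). Neutral; leaves from a protonated ether (an oxonium ion, R–O(H)R'⁺).
(In practice cyclohexyl–O(H)C₂H₅⁺ is made from cyclohexyl–OC₂H₅ by protonation with concentrated HBr, allowing neutral ethanol, rather than ethoxide, to depart.)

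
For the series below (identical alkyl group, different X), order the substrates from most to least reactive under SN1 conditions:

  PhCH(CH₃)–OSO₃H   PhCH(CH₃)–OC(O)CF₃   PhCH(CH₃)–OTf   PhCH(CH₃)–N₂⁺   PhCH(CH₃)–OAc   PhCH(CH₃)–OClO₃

PhCH(CH₃)–N₂⁺ > PhCH(CH₃)–OTf > PhCH(CH₃)–OClO₃ > PhCH(CH₃)–OSO₃H > PhCH(CH₃)–OC(O)CF₃ > PhCH(CH₃)–OAc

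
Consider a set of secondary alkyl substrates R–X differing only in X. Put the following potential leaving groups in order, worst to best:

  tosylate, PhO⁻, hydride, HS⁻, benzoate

hydride < PhO⁻ < HS⁻ < benzoate < tosylate

A good leaving group is a weak base: the lower the pKₐ of its conjugate acid, the more readily it departs.
tosylate: pKₐ(p-CH₃C₆H₄SO₃H (TsOH)) ≈ -2.8
benzoate: pKₐ(C₆H₅COOH) ≈ 4.2
HS⁻: pKₐ(H₂S) ≈ 7 — larger and more polarisable than the oxygen analogue
PhO⁻: pKₐ(C₆H₅OH (phenol)) ≈ 10 — resonance into the ring helps, but still a poor LG
hydride: pKₐ(H₂) ≈ 36 — extremely strong base; leaves only in special hydride-transfer contexts
The question asks for worst first, so the sequence is read in increasing leaving-group ability.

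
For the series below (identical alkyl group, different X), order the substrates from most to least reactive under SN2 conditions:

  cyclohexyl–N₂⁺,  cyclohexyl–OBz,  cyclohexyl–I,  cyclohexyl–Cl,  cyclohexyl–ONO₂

cyclohexyl–N₂⁺ > cyclohexyl–I > cyclohexyl–Cl > cyclohexyl–ONO₂ > cyclohexyl–OBz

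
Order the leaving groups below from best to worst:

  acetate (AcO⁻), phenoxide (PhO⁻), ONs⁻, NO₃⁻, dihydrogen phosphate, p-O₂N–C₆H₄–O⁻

ONs⁻ > NO₃⁻ > dihydrogen phosphate > acetate (AcO⁻) > p-O₂N–C₆H₄–O⁻ > phenoxide (PhO⁻)

Leaving-group ability tracks the stability of the departed species; conjugate-acid pKₐ is the usual yardstick (lower pKₐ → better LG).
ONs⁻: pKₐ(p-O₂NC₆H₄SO₃H) ≈ -3.5
NO₃⁻: pKₐ(HNO₃) ≈ -1.3
dihydrogen phosphate: pKₐ(H₃PO₄) ≈ 2.1 — moderate base; biological leaving group after further activation
acetate (AcO⁻): pKₐ(CH₃COOH) ≈ 4.8 — resonance-stabilised but still a weak base
p-O₂N–C₆H₄–O⁻: pKₐ(p-nitrophenol) ≈ 7.2 — nitro group delocalises the charge; the classic chromogenic LG
phenoxide (PhO⁻): pKₐ(C₆H₅OH (phenol)) ≈ 10 — resonance into the ring helps, but still a poor LG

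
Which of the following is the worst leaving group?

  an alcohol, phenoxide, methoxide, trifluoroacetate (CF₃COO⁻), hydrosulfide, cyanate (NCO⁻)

methoxide

The more stable X⁻ (or X) is on its own — i.e. the weaker a base it is — the better a leaving group it makes.
an alcohol: pKₐ(R'OH₂⁺) ≈ -2.4
trifluoroacetate (CF₃COO⁻): pKₐ(CF₃COOH) ≈ 0.2
cyanate (NCO⁻): pKₐ(HOCN) ≈ 3.5
hydrosulfide: pKₐ(H₂S) ≈ 7
phenoxide: pKₐ(C₆H₅OH (phenol)) ≈ 10
methoxide: pKₐ(CH₃OH) ≈ 15.5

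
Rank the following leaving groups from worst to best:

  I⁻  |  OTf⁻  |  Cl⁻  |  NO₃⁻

NO₃⁻ < Cl⁻ < I⁻ < OTf⁻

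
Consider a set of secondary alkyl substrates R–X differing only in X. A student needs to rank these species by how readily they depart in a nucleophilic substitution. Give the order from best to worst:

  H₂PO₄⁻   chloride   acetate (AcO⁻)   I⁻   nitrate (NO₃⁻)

Leaving-group ability tracks the stability of the departed species; conjugate-acid pKₐ is the usual yardstick (lower pKₐ → better LG).
I⁻: pKₐ(HI) ≈ -10 — large, highly polarisable; very weak base
chloride: pKₐ(HCl) ≈ -7 — moderately weak base
nitrate (NO₃⁻): pKₐ(HNO₃) ≈ -1.3 — resonance-delocalised over three oxygens
H₂PO₄⁻: pKₐ(H₃PO₄) ≈ 2.1 — moderate base; biological leaving group after further activation
acetate (AcO⁻): pKₐ(CH₃COOH) ≈ 4.8

I⁻ > chloride > nitrate (NO₃⁻) > H₂PO₄⁻ > acetate (AcO⁻)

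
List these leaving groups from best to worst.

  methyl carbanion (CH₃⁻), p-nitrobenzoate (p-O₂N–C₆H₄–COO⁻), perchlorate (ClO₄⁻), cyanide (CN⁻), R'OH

perchlorate (ClO₄⁻) > R'OH > p-nitrobenzoate (p-O₂N–C₆H₄–COO⁻) > cyanide (CN⁻) > methyl carbanion (CH₃⁻)

perchlorate (ClO₄⁻): pKₐ(HClO₄) ≈ -10 — extremely weak base; rarely used for safety reasons
R'OH: pKₐ(R'OH₂⁺) ≈ -2.4 — neutral; leaves from a protonated ether (an oxonium ion, R–O(H)R'⁺)
p-nitrobenzoate (p-O₂N–C₆H₄–COO⁻): pKₐ(p-nitrobenzoic acid) ≈ 3.4
cyanide (CN⁻): pKₐ(HCN) ≈ 9.2
methyl carbanion (CH₃⁻): pKₐ(CH₄) ≈ 48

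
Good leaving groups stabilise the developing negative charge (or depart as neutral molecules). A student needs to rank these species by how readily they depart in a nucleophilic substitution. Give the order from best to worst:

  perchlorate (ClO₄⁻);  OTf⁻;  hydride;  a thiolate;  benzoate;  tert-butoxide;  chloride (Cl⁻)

Rank by basicity of the departing species: weakest base leaves most easily.
OTf⁻: pKₐ(CF₃SO₃H (triflic acid)) ≈ -14 — charge spread over three oxygens and a CF₃ group; the premier leaving group in synthesis
perchlorate (ClO₄⁻): pKₐ(HClO₄) ≈ -10
chloride (Cl⁻): pKₐ(HCl) ≈ -7 — moderately weak base
benzoate: pKₐ(C₆H₅COOH) ≈ 4.2
a thiolate: pKₐ(RSH (a thiol)) ≈ 10.5 — moderately basic; rarely leaves without activation
tert-butoxide: pKₐ(t-BuOH) ≈ 18 — bulky, strongly basic alkoxide
hydride: pKₐ(H₂) ≈ 36 — extremely strong base; leaves only in special hydride-transfer contexts

OTf⁻ > perchlorate (ClO₄⁻) > chloride (Cl⁻) > benzoate > a thiolate > tert-butoxide > hydride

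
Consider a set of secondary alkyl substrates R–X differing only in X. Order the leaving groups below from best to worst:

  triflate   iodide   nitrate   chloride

triflate: pKₐ(CF₃SO₃H (triflic acid)) ≈ -14
iodide: pKₐ(HI) ≈ -10 — large, highly polarisable; very weak base
chloride: pKₐ(HCl) ≈ -7
nitrate: pKₐ(HNO₃) ≈ -1.3 — resonance-delocalised over three oxygens

triflate > iodide > chloride > nitrate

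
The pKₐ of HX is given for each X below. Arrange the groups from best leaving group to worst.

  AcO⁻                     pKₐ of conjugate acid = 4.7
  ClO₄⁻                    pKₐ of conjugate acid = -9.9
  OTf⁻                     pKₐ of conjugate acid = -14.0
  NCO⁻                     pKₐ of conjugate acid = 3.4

Lower conjugate-acid pKₐ ⇒ weaker base ⇒ better leaving group.
Sorting by the given values: OTf⁻ (-14.0), ClO₄⁻ (-9.9), NCO⁻ (3.4), AcO⁻ (4.7).

OTf⁻ > ClO₄⁻ > NCO⁻ > AcO⁻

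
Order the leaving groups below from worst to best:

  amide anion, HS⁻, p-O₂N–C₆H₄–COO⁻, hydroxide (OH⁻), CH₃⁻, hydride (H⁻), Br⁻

CH₃⁻ < amide anion < hydride (H⁻) < hydroxide (OH⁻) < HS⁻ < p-O₂N–C₆H₄–COO⁻ < Br⁻

The more stable X⁻ (or X) is on its own — i.e. the weaker a base it is — the better a leaving group it makes.
Br⁻: pKₐ(HBr) ≈ -9
p-O₂N–C₆H₄–COO⁻: pKₐ(p-nitrobenzoic acid) ≈ 3.4
HS⁻: pKₐ(H₂S) ≈ 7
hydroxide (OH⁻): pKₐ(H₂O) ≈ 15.7
hydride (H⁻): pKₐ(H₂) ≈ 36
amide anion: pKₐ(NH₃) ≈ 38
CH₃⁻: pKₐ(CH₄) ≈ 48
Listed from poorest to best leaving group as asked.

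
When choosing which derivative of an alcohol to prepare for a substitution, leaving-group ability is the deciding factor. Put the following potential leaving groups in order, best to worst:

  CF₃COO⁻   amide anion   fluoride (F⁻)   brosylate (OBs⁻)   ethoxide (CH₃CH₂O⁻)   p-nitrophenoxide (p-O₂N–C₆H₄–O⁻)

Leaving-group ability tracks the stability of the departed species; conjugate-acid pKₐ is the usual yardstick (lower pKₐ → better LG).
brosylate (OBs⁻): pKₐ(p-BrC₆H₄SO₃H) ≈ -2.8
CF₃COO⁻: pKₐ(CF₃COOH) ≈ 0.2
fluoride (F⁻): pKₐ(HF) ≈ 3.2
p-nitrophenoxide (p-O₂N–C₆H₄–O⁻): pKₐ(p-nitrophenol) ≈ 7.2
ethoxide (CH₃CH₂O⁻): pKₐ(CH₃CH₂OH) ≈ 16
amide anion: pKₐ(NH₃) ≈ 38

brosylate (OBs⁻) > CF₃COO⁻ > fluoride (F⁻) > p-nitrophenoxide (p-O₂N–C₆H₄–O⁻) > ethoxide (CH₃CH₂O⁻) > amide anion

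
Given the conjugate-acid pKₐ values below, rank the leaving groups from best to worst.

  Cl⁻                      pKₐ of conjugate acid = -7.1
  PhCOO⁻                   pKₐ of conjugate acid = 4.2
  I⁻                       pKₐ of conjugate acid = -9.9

Lower conjugate-acid pKₐ ⇒ weaker base ⇒ better leaving group.
Sorting by the given values: I⁻ (-9.9), Cl⁻ (-7.1), PhCOO⁻ (4.2).

I⁻ > Cl⁻ > PhCOO⁻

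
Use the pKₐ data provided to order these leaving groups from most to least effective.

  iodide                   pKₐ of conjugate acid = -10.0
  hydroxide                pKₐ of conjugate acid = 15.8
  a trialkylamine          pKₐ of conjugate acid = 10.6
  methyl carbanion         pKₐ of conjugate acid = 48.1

iodide > a trialkylamine > hydroxide > methyl carbanion

Lower conjugate-acid pKₐ ⇒ weaker base ⇒ better leaving group.
Sorting by the given values: iodide (-10.0), a trialkylamine (10.6), hydroxide (15.8), methyl carbanion (48.1).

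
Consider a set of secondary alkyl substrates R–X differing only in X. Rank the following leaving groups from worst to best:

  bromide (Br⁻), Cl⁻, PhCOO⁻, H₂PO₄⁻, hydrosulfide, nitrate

bromide (Br⁻): pKₐ(HBr) ≈ -9
Cl⁻: pKₐ(HCl) ≈ -7 — moderately weak base
nitrate: pKₐ(HNO₃) ≈ -1.3
H₂PO₄⁻: pKₐ(H₃PO₄) ≈ 2.1
PhCOO⁻: pKₐ(C₆H₅COOH) ≈ 4.2 — aryl carboxylate
hydrosulfide: pKₐ(H₂S) ≈ 7 — larger and more polarisable than the oxygen analogue
The question asks for worst first, so the sequence is read in increasing leaving-group ability.

hydrosulfide < PhCOO⁻ < H₂PO₄⁻ < nitrate < Cl⁻ < bromide (Br⁻)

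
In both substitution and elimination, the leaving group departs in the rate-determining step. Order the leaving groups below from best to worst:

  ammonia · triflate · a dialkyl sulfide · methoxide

triflate > a dialkyl sulfide > ammonia > methoxide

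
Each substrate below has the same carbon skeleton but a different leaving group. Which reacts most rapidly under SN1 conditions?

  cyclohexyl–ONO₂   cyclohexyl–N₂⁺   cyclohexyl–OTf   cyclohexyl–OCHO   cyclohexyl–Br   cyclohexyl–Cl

cyclohexyl–N₂⁺

Same R in every case — rank the leaving groups.
A good leaving group is a weak base: the lower the pKₐ of its conjugate acid, the more readily it departs.
cyclohexyl–N₂⁺ loses N₂: no meaningful conjugate acid; N₂ departs as an exceptionally stable neutral molecule
cyclohexyl–OTf loses OTf⁻: pKₐ(CF₃SO₃H (triflic acid)) ≈ -14
cyclohexyl–Br loses Br⁻: pKₐ(HBr) ≈ -9
cyclohexyl–Cl loses Cl⁻: pKₐ(HCl) ≈ -7
cyclohexyl–ONO₂ loses NO₃⁻: pKₐ(HNO₃) ≈ -1.3
cyclohexyl–OCHO loses HCOO⁻: pKₐ(HCOOH) ≈ 3.8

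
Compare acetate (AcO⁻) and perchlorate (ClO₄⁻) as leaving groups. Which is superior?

perchlorate (ClO₄⁻) is the better leaving group.
pKₐ(HClO₄) ≈ -10 versus pKₐ(CH₃COOH) ≈ 4.8: perchlorate (ClO₄⁻) is the much weaker base.
Extremely weak base; rarely used for safety reasons.

perchlorate (ClO₄⁻)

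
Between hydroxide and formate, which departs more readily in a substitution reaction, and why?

formate

formate is the better leaving group.
pKₐ(HCOOH) ≈ 3.8 versus pKₐ(H₂O) ≈ 15.7: formate is the much weaker base.
Resonance-stabilised carboxylate.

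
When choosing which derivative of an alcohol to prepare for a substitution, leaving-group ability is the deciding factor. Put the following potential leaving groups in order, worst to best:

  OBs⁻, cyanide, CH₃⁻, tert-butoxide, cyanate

The more stable X⁻ (or X) is on its own — i.e. the weaker a base it is — the better a leaving group it makes.
OBs⁻: pKₐ(p-BrC₆H₄SO₃H) ≈ -2.8
cyanate: pKₐ(HOCN) ≈ 3.5
cyanide: pKₐ(HCN) ≈ 9.2
tert-butoxide: pKₐ(t-BuOH) ≈ 18
CH₃⁻: pKₐ(CH₄) ≈ 48
Listed from poorest to best leaving group as asked.

CH₃⁻ < tert-butoxide < cyanide < cyanate < OBs⁻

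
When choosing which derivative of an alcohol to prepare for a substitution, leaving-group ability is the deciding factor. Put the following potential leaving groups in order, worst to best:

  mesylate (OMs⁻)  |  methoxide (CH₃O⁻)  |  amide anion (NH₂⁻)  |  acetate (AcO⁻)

mesylate (OMs⁻): pKₐ(CH₃SO₃H (MsOH)) ≈ -1.9 — resonance-delocalised alkanesulfonate
acetate (AcO⁻): pKₐ(CH₃COOH) ≈ 4.8 — resonance-stabilised but still a weak base
methoxide (CH₃O⁻): pKₐ(CH₃OH) ≈ 15.5 — strong base; alkoxides do not leave unassisted
amide anion (NH₂⁻): pKₐ(NH₃) ≈ 38 — extremely strong base; never a leaving group
The question asks for worst first, so the sequence is read in increasing leaving-group ability.

amide anion (NH₂⁻) < methoxide (CH₃O⁻) < acetate (AcO⁻) < mesylate (OMs⁻)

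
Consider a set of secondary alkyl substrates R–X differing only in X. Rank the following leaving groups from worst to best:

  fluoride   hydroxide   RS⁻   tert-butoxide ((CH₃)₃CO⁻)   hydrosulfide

tert-butoxide ((CH₃)₃CO⁻) < hydroxide < RS⁻ < hydrosulfide < fluoride

A good leaving group is a weak base: the lower the pKₐ of its conjugate acid, the more readily it departs.
fluoride: pKₐ(HF) ≈ 3.2
hydrosulfide: pKₐ(H₂S) ≈ 7 — larger and more polarisable than the oxygen analogue
RS⁻: pKₐ(RSH (a thiol)) ≈ 10.5 — moderately basic; rarely leaves without activation
hydroxide: pKₐ(H₂O) ≈ 15.7 — strong base; essentially never leaves without prior activation
tert-butoxide ((CH₃)₃CO⁻): pKₐ(t-BuOH) ≈ 18 — bulky, strongly basic alkoxide
The question asks for worst first, so the sequence is read in increasing leaving-group ability.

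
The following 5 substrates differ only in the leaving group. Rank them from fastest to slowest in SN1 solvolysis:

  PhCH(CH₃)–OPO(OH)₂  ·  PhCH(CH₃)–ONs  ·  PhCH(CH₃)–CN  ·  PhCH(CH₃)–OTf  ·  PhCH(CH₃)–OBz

PhCH(CH₃)–OTf > PhCH(CH₃)–ONs > PhCH(CH₃)–OPO(OH)₂ > PhCH(CH₃)–OBz > PhCH(CH₃)–CN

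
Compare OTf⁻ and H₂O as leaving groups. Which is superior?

OTf⁻

OTf⁻ is the better leaving group.
pKₐ(CF₃SO₃H (triflic acid)) ≈ -14 versus pKₐ(H₃O⁺) ≈ -1.7: OTf⁻ is the much weaker base.
Charge spread over three oxygens and a CF₃ group; the premier leaving group in synthesis.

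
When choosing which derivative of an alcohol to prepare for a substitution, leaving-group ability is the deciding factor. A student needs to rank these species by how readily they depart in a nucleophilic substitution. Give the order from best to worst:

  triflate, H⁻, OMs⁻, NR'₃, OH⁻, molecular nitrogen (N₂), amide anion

molecular nitrogen (N₂) > triflate > OMs⁻ > NR'₃ > OH⁻ > H⁻ > amide anion

Rank by basicity of the departing species: weakest base leaves most easily.
molecular nitrogen (N₂): no meaningful conjugate acid; N₂ departs as an exceptionally stable neutral molecule
triflate: pKₐ(CF₃SO₃H (triflic acid)) ≈ -14
OMs⁻: pKₐ(CH₃SO₃H (MsOH)) ≈ -1.9
NR'₃: pKₐ(R'₃NH⁺) ≈ 10.7
OH⁻: pKₐ(H₂O) ≈ 15.7
H⁻: pKₐ(H₂) ≈ 36
amide anion: pKₐ(NH₃) ≈ 38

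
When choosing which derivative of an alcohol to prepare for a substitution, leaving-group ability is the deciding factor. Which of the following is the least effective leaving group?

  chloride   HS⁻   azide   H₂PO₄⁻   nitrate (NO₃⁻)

HS⁻

chloride: pKₐ(HCl) ≈ -7
nitrate (NO₃⁻): pKₐ(HNO₃) ≈ -1.3
H₂PO₄⁻: pKₐ(H₃PO₄) ≈ 2.1
azide: pKₐ(HN₃) ≈ 4.7
HS⁻: pKₐ(H₂S) ≈ 7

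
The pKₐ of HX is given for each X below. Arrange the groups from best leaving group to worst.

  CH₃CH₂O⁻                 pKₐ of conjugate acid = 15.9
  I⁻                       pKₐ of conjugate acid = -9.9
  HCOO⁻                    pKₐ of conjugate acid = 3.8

I⁻ > HCOO⁻ > CH₃CH₂O⁻

Lower conjugate-acid pKₐ ⇒ weaker base ⇒ better leaving group.
Sorting by the given values: I⁻ (-9.9), HCOO⁻ (3.8), CH₃CH₂O⁻ (15.9).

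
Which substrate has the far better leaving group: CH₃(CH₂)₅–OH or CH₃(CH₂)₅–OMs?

From CH₃(CH₂)₅–OH the departing group would be OH⁻ (pKₐ(H₂O) ≈ 15.7). Strong base; essentially never leaves without prior activation.
From CH₃(CH₂)₅–OMs the leaving group is OMs⁻ (pKₐ(CH₃SO₃H (MsOH)) ≈ -1.9). Resonance-delocalised alkanesulfonate.
(In practice CH₃(CH₂)₅–OMs is made from CH₃(CH₂)₅–OH by treatment with MsCl / Et₃N, converting the hydroxyl into a mesylate.)

CH₃(CH₂)₅–OMs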